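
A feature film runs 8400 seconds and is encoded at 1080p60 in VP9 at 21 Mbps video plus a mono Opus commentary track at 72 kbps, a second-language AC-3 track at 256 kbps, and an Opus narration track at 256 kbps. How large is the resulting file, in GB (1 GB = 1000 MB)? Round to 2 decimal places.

22.66 GB

Audio total: 72 + 256 + 256 = 584 kbps = 0.584 Mbps.
Total bitrate: 21 + 0.584 = 21.584 Mbps.
Stream data: 21.584 Mbps × 8400 s = 181305.6 Mb.
181,306 Mb ÷ 8 = 22,663 MB → 22.66 GB.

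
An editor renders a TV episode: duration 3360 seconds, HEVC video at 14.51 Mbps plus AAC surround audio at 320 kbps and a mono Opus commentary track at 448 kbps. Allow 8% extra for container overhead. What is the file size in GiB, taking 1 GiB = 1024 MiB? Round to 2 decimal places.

Audio total: 320 + 448 = 768 kbps = 0.768 Mbps.
Total bitrate: 14.51 + 0.768 = 15.278 Mbps.
Stream data: 15.278 Mbps × 3360 s = 51334.1 Mb.
With 8% container overhead: ×1.08.
55,441 Mb = 6,930,100,800 bytes ÷ 1,073,741,824 = 6.454 GiB.

6.45 GiB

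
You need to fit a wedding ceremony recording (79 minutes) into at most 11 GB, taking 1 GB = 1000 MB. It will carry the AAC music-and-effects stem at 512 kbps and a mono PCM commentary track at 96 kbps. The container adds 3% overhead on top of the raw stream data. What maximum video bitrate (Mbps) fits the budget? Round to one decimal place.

Budget: 11 GB = 88000.0 Mb.
Stream payload after overhead: 88000.0 / 1.03 = 85436.9 Mb.
79 min = 4740 s
Total bitrate budget: 85436.9 Mb / 4740 s = 18.025 Mbps.
Audio total: 512 + 96 = 608 kbps = 0.608 Mbps.
Video: 18.025 − 0.608 = 17.417 Mbps.

17.4 Mbps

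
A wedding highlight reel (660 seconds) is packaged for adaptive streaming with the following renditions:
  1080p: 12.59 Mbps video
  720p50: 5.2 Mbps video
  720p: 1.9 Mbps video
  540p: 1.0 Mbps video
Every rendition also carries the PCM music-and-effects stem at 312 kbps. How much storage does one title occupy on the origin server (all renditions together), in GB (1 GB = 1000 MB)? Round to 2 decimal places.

Audio: 312 kbps = 0.312 Mbps.
Sum of rendition bitrates: (12.59+0.312) + (5.2+0.312) + (1.9+0.312) + (1.0+0.312) = 21.938 Mbps.
× 660 s = 14,479 Mb = 1,810 MB = 1.810 GB.

1.81 GB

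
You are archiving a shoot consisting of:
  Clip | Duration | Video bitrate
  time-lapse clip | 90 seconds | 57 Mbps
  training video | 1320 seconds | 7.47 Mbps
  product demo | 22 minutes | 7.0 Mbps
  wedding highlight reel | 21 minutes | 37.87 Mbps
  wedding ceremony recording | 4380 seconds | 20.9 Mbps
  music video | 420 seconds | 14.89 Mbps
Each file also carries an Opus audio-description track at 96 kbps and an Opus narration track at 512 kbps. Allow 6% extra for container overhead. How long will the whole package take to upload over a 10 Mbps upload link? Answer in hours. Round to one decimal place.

Audio total: 96 + 512 = 608 kbps = 0.608 Mbps.
time-lapse clip: 57.608 Mbps × 90 s × 1.06 = 5495.8 Mb
training video: 8.078 Mbps × 1320 s × 1.06 = 11302.7 Mb
product demo: 7.608 Mbps × 1320 s × 1.06 = 10645.1 Mb
wedding highlight reel: 38.478 Mbps × 1260 s × 1.06 = 51391.2 Mb
wedding ceremony recording: 21.508 Mbps × 4380 s × 1.06 = 99857.3 Mb
music video: 15.498 Mbps × 420 s × 1.06 = 6899.7 Mb
Total: 185591.9 Mb = 23199.0 MB.
At 10 Mbps: 185591.9 / 10 = 18559 s ≈ 5.16 hours.

5.2 hours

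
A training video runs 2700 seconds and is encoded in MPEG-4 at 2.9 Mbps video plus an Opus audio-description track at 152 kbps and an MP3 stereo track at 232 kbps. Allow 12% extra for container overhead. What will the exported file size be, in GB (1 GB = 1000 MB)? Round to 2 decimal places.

1.24 GB

Audio total: 152 + 232 = 384 kbps = 0.384 Mbps.
Total bitrate: 2.9 + 0.384 = 3.284 Mbps.
Stream data: 3.284 Mbps × 2700 s = 8866.8 Mb.
With 12% container overhead: ×1.12.
9,931 Mb ÷ 8 = 1,241 MB → 1.241 GB.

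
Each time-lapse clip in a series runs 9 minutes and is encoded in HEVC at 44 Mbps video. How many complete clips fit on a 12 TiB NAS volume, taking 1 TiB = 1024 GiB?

4442

9 min = 540 s
Per item: 44.000 Mbps × 540 s = 23,760 Mb = 2,970 MB.
Capacity: 12 TiB = 105,553,116 Mb; 4442.47 items → 4442 complete.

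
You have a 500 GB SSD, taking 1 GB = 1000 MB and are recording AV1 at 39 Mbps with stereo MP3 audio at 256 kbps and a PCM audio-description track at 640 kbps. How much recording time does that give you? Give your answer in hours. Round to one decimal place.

Audio total: 256 + 640 = 896 kbps = 0.896 Mbps.
Total bitrate: 39 + 0.896 = 39.896 Mbps.
Capacity: 500 GB = 4,000,000 Mb.
Recording time: 4,000,000 / 39.896 = 100,261 s ≈ 27.9 hours.

27.9 hours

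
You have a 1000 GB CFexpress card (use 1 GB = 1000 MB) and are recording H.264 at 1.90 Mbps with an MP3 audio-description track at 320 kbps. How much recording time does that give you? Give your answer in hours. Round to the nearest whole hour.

Audio: 320 kbps = 0.320 Mbps.
Total bitrate: 1.90 + 0.320 = 2.220 Mbps.
Capacity: 1000 GB = 8,000,000 Mb.
Recording time: 8,000,000 / 2.220 = 3,603,604 s ≈ 1,001 hours.

1001 hours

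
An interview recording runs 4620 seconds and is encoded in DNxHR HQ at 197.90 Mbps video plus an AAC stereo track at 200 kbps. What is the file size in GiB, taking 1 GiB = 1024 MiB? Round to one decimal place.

Audio: 200 kbps = 0.200 Mbps.
Total bitrate: 197.90 + 0.200 = 198.100 Mbps.
Stream data: 198.100 Mbps × 4620 s = 915222.0 Mb.
915,222 Mb = 114,402,750,000 bytes ÷ 1,073,741,824 = 106.5 GiB.

106.5 GiB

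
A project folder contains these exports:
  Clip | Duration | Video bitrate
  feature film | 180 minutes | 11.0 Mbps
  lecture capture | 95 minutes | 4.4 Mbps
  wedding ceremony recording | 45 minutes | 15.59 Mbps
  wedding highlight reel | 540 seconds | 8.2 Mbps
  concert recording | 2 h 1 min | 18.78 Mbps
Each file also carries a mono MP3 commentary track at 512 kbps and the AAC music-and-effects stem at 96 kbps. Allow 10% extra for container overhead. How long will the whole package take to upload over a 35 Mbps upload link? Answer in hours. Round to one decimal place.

Audio total: 512 + 96 = 608 kbps = 0.608 Mbps.
feature film: 11.608 Mbps × 10800 s × 1.10 = 137903.0 Mb
lecture capture: 5.008 Mbps × 5700 s × 1.10 = 31400.2 Mb
wedding ceremony recording: 16.198 Mbps × 2700 s × 1.10 = 48108.1 Mb
wedding highlight reel: 8.808 Mbps × 540 s × 1.10 = 5232.0 Mb
concert recording: 19.388 Mbps × 7260 s × 1.10 = 154832.6 Mb
Total: 377475.8 Mb = 47184.5 MB.
At 35 Mbps: 377475.8 / 35 = 10785 s ≈ 3 hours.

3.0 hours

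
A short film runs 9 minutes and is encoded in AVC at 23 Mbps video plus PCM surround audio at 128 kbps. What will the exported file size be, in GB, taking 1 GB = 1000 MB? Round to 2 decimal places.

1.56 GB

9 min = 540 s
Audio: 128 kbps = 0.128 Mbps.
Total bitrate: 23 + 0.128 = 23.128 Mbps.
Stream data: 23.128 Mbps × 540 s = 12489.1 Mb.
12,489 Mb ÷ 8 = 1,561 MB → 1.561 GB.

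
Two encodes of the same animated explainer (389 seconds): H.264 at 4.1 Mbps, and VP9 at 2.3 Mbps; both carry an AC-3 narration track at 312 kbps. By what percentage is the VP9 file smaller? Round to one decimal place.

40.8%

Audio: 312 kbps = 0.312 Mbps.
H.264: 4.412 Mbps × 389 s = 1716.3 Mb = 214.534 MB.
VP9: 2.612 Mbps × 389 s = 1016.1 Mb = 127.008 MB.
Reduction: (1 − 127.008/214.534) × 100 = 40.80%.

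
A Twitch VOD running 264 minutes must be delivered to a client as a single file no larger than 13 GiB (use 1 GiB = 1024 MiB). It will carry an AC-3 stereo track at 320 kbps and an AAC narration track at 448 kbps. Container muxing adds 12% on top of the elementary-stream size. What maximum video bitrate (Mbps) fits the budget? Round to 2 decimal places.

5.53 Mbps

Budget: 13 GiB = 111669.1 Mb.
Stream payload after overhead: 111669.1 / 1.12 = 99704.6 Mb.
264 min = 15840 s
Total bitrate budget: 99704.6 Mb / 15840 s = 6.294 Mbps.
Audio total: 320 + 448 = 768 kbps = 0.768 Mbps.
Video: 6.294 − 0.768 = 5.526 Mbps.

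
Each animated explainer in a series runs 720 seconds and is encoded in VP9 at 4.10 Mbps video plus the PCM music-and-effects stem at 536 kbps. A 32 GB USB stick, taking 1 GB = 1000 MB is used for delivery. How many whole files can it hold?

76

Audio: 536 kbps = 0.536 Mbps.
Total bitrate: 4.636 Mbps.
Per item: 4.636 Mbps × 720 s = 3,338 Mb = 417.2 MB.
Capacity: 32 GB = 256,000 Mb; 76.69 items → 76 complete.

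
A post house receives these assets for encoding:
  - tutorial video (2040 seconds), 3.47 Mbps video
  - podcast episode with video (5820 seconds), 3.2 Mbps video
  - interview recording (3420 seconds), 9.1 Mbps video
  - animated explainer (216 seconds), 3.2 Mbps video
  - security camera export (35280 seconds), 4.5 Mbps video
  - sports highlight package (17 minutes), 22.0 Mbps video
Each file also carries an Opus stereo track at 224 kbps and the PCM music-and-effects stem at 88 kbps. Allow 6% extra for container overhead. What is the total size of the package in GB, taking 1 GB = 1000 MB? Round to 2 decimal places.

Audio total: 224 + 88 = 312 kbps = 0.312 Mbps.
tutorial video: 3.782 Mbps × 2040 s × 1.06 = 8178.2 Mb
podcast episode with video: 3.512 Mbps × 5820 s × 1.06 = 21666.2 Mb
interview recording: 9.412 Mbps × 3420 s × 1.06 = 34120.4 Mb
animated explainer: 3.512 Mbps × 216 s × 1.06 = 804.1 Mb
security camera export: 4.812 Mbps × 35280 s × 1.06 = 179953.4 Mb
sports highlight package: 22.312 Mbps × 1020 s × 1.06 = 24123.7 Mb
Total: 268846.1 Mb = 33605.8 MB.
= 33.61 GB.

33.61 GB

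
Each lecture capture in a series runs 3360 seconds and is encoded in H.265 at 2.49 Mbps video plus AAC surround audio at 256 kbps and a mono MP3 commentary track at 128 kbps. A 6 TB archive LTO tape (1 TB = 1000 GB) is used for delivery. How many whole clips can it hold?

4970

Audio total: 256 + 128 = 384 kbps = 0.384 Mbps.
Total bitrate: 2.874 Mbps.
Per item: 2.874 Mbps × 3360 s = 9,657 Mb = 1,207 MB.
Capacity: 6 TB = 48,000,000 Mb; 4970.67 items → 4970 complete.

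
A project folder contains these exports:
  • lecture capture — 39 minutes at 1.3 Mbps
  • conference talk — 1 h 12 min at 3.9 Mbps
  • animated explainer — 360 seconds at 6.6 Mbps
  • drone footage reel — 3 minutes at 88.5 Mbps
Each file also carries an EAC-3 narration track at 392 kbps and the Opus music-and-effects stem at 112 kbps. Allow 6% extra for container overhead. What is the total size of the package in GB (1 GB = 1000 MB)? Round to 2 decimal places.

Audio total: 392 + 112 = 504 kbps = 0.504 Mbps.
lecture capture: 1.804 Mbps × 2340 s × 1.06 = 4474.6 Mb
conference talk: 4.404 Mbps × 4320 s × 1.06 = 20166.8 Mb
animated explainer: 7.104 Mbps × 360 s × 1.06 = 2710.9 Mb
drone footage reel: 89.004 Mbps × 180 s × 1.06 = 16982.0 Mb
Total: 44334.3 Mb = 5541.8 MB.
= 5.542 GB.

5.54 GB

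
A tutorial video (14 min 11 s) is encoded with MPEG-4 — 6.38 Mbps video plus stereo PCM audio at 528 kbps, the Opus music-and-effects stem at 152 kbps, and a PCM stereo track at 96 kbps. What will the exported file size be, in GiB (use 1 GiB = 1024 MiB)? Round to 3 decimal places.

14 min 11 s = 851 s
Audio total: 528 + 152 + 96 = 776 kbps = 0.776 Mbps.
Total bitrate: 6.38 + 0.776 = 7.156 Mbps.
Stream data: 7.156 Mbps × 851 s = 6089.8 Mb.
6,090 Mb = 761,219,500 bytes ÷ 1,073,741,824 = 0.7089 GiB.

0.709 GiB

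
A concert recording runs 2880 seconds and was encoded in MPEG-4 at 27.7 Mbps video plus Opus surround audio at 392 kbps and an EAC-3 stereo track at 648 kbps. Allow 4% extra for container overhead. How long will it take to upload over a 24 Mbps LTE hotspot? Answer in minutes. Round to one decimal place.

59.8 minutes

Audio total: 392 + 648 = 1040 kbps = 1.040 Mbps.
Total bitrate: 28.740 Mbps.
File: 28.740 Mbps × 2880 s = 82771.2 Mb.
With 4% container overhead: ×1.04. → 86082.0 Mb.
At 24 Mbps: 86082.0 / 24 = 3586.8 s ≈ 59.8 minutes.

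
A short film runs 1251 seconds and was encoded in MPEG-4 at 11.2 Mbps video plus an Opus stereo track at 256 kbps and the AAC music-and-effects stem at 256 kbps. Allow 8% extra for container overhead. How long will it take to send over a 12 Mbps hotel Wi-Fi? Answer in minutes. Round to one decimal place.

22.0 minutes

Audio total: 256 + 256 = 512 kbps = 0.512 Mbps.
Total bitrate: 11.712 Mbps.
File: 11.712 Mbps × 1251 s = 14651.7 Mb.
With 8% container overhead: ×1.08. → 15823.8 Mb.
At 12 Mbps: 15823.8 / 12 = 1318.7 s ≈ 22 minutes.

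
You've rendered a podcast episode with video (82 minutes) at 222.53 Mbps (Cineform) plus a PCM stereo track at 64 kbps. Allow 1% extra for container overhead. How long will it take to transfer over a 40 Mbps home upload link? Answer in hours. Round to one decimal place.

82 min = 4920 s
Audio: 64 kbps = 0.064 Mbps.
Total bitrate: 222.594 Mbps.
File: 222.594 Mbps × 4920 s = 1095162.5 Mb.
With 1% container overhead: ×1.01. → 1106114.1 Mb.
At 40 Mbps: 1106114.1 / 40 = 27652.9 s ≈ 7.68 hours.

7.7 hours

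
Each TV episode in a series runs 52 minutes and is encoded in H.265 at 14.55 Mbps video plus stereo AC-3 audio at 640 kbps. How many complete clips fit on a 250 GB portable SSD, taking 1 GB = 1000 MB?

52 min = 3120 s
Audio: 640 kbps = 0.640 Mbps.
Total bitrate: 15.190 Mbps.
Per item: 15.190 Mbps × 3120 s = 47,393 Mb = 5,924 MB.
Capacity: 250 GB = 2,000,000 Mb; 42.20 items → 42 complete.

42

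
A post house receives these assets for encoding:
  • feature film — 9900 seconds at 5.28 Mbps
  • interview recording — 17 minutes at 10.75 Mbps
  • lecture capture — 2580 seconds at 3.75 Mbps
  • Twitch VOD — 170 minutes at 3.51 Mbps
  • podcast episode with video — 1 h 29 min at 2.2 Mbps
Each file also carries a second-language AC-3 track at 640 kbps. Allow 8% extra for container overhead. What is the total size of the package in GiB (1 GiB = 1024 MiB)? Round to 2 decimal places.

Audio: 640 kbps = 0.640 Mbps.
feature film: 5.920 Mbps × 9900 s × 1.08 = 63296.6 Mb
interview recording: 11.390 Mbps × 1020 s × 1.08 = 12547.2 Mb
lecture capture: 4.390 Mbps × 2580 s × 1.08 = 12232.3 Mb
Twitch VOD: 4.150 Mbps × 10200 s × 1.08 = 45716.4 Mb
podcast episode with video: 2.840 Mbps × 5340 s × 1.08 = 16378.8 Mb
Total: 150171.4 Mb = 18771.4 MB.
= 17.48 GiB.

17.48 GiB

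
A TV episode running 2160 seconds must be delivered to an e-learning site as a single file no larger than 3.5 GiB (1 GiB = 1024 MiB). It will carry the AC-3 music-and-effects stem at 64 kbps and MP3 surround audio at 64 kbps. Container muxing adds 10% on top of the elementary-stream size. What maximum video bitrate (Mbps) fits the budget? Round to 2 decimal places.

Budget: 3.5 GiB = 30064.8 Mb.
Stream payload after overhead: 30064.8 / 1.10 = 27331.6 Mb.
Total bitrate budget: 27331.6 Mb / 2160 s = 12.654 Mbps.
Audio total: 64 + 64 = 128 kbps = 0.128 Mbps.
Video: 12.654 − 0.128 = 12.526 Mbps.

12.53 Mbps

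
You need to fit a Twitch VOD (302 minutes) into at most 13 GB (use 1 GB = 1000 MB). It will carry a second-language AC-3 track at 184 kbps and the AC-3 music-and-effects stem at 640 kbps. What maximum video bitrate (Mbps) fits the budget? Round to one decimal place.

Budget: 13 GB = 104000.0 Mb.
302 min = 18120 s
Total bitrate budget: 104000.0 Mb / 18120 s = 5.740 Mbps.
Audio total: 184 + 640 = 824 kbps = 0.824 Mbps.
Video: 5.740 − 0.824 = 4.916 Mbps.

4.9 Mbps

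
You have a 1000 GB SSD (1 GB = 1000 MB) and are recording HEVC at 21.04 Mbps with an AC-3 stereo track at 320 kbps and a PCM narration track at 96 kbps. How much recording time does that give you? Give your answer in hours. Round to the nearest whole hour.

Audio total: 320 + 96 = 416 kbps = 0.416 Mbps.
Total bitrate: 21.04 + 0.416 = 21.456 Mbps.
Capacity: 1000 GB = 8,000,000 Mb.
Recording time: 8,000,000 / 21.456 = 372,856 s ≈ 104 hours.

104 hours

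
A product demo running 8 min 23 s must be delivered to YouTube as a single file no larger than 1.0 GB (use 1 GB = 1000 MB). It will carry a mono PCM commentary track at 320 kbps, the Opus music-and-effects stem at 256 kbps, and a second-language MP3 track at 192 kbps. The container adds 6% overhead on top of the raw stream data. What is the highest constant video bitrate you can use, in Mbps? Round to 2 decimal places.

Budget: 1.0 GB = 8000.0 Mb.
Stream payload after overhead: 8000.0 / 1.06 = 7547.2 Mb.
8 min 23 s = 503 s
Total bitrate budget: 7547.2 Mb / 503 s = 15.004 Mbps.
Audio total: 320 + 256 + 192 = 768 kbps = 0.768 Mbps.
Video: 15.004 − 0.768 = 14.236 Mbps.

14.24 Mbps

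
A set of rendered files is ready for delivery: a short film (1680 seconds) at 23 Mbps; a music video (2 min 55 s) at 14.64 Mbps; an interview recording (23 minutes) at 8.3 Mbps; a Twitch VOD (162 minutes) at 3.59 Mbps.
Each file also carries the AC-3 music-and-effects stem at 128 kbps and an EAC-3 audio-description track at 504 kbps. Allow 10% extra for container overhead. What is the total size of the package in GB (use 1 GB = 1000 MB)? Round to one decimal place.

Audio total: 128 + 504 = 632 kbps = 0.632 Mbps.
short film: 23.632 Mbps × 1680 s × 1.10 = 43671.9 Mb
music video: 15.272 Mbps × 175 s × 1.10 = 2939.9 Mb
interview recording: 8.932 Mbps × 1380 s × 1.10 = 13558.8 Mb
Twitch VOD: 4.222 Mbps × 9720 s × 1.10 = 45141.6 Mb
Total: 105312.2 Mb = 13164.0 MB.
= 13.16 GB.

13.2 GB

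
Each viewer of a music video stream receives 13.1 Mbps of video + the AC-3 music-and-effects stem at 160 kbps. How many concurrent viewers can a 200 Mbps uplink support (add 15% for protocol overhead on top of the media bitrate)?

13

Audio: 160 kbps = 0.160 Mbps.
Per-viewer media rate: 13.260 Mbps.
On the wire with 15% overhead: 15.249 Mbps.
200 Mbps = 200.0 Mbps; 200.0 / 15.249 = 13.12 → 13 viewers.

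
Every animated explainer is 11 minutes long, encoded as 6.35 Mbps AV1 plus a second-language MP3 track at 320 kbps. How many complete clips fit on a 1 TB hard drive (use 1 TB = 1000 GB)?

11 min = 660 s
Audio: 320 kbps = 0.320 Mbps.
Total bitrate: 6.670 Mbps.
Per item: 6.670 Mbps × 660 s = 4,402 Mb = 550.3 MB.
Capacity: 1 TB = 8,000,000 Mb; 1817.27 items → 1817 complete.

1817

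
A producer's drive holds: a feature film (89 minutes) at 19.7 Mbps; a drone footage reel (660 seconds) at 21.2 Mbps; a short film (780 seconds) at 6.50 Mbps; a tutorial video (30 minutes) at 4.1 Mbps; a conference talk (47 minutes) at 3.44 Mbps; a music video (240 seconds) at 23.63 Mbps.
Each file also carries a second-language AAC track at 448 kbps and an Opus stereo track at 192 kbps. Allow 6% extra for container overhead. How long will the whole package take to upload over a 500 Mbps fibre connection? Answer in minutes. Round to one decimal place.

5.5 minutes

Audio total: 448 + 192 = 640 kbps = 0.640 Mbps.
feature film: 20.340 Mbps × 5340 s × 1.06 = 115132.5 Mb
drone footage reel: 21.840 Mbps × 660 s × 1.06 = 15279.3 Mb
short film: 7.140 Mbps × 780 s × 1.06 = 5903.4 Mb
tutorial video: 4.740 Mbps × 1800 s × 1.06 = 9043.9 Mb
conference talk: 4.080 Mbps × 2820 s × 1.06 = 12195.9 Mb
music video: 24.270 Mbps × 240 s × 1.06 = 6174.3 Mb
Total: 163729.3 Mb = 20466.2 MB.
At 500 Mbps: 163729.3 / 500 = 327 s ≈ 5.46 minutes.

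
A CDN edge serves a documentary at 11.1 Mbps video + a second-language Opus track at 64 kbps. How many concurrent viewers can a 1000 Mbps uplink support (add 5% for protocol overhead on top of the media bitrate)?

Audio: 64 kbps = 0.064 Mbps.
Per-viewer media rate: 11.164 Mbps.
On the wire with 5% overhead: 11.722 Mbps.
1000 Mbps = 1,000 Mbps; 1,000 / 11.722 = 85.31 → 85 viewers.

85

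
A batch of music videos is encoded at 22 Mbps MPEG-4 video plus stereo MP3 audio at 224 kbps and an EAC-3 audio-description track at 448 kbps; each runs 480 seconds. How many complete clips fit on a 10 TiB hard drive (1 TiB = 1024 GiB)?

Audio total: 224 + 448 = 672 kbps = 0.672 Mbps.
Total bitrate: 22.672 Mbps.
Per item: 22.672 Mbps × 480 s = 10,883 Mb = 1,360 MB.
Capacity: 10 TiB = 87,960,930 Mb; 8082.74 items → 8082 complete.

8082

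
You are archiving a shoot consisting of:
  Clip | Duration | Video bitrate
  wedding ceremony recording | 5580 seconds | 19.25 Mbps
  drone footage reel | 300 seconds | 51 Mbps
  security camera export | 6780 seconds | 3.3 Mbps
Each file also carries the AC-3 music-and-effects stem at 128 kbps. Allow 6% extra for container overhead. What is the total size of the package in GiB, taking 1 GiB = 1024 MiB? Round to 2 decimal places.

Audio: 128 kbps = 0.128 Mbps.
wedding ceremony recording: 19.378 Mbps × 5580 s × 1.06 = 114617.0 Mb
drone footage reel: 51.128 Mbps × 300 s × 1.06 = 16258.7 Mb
security camera export: 3.428 Mbps × 6780 s × 1.06 = 24636.4 Mb
Total: 155512.0 Mb = 19439.0 MB.
= 18.10 GiB.

18.10 GiB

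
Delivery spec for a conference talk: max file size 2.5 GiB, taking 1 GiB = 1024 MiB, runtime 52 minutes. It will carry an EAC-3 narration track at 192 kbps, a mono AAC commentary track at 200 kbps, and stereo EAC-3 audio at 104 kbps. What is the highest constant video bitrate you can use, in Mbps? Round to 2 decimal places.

6.39 Mbps

Budget: 2.5 GiB = 21474.8 Mb.
52 min = 3120 s
Total bitrate budget: 21474.8 Mb / 3120 s = 6.883 Mbps.
Audio total: 192 + 200 + 104 = 496 kbps = 0.496 Mbps.
Video: 6.883 − 0.496 = 6.387 Mbps.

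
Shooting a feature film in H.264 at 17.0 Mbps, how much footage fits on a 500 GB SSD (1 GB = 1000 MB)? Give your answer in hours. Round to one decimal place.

65.4 hours

Capacity: 500 GB = 4,000,000 Mb.
Recording time: 4,000,000 / 17.000 = 235,294 s ≈ 65.4 hours.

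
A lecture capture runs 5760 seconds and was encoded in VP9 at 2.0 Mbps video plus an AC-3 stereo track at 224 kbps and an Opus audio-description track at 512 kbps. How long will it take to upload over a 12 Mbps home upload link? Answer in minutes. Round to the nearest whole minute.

22 minutes

Audio total: 224 + 512 = 736 kbps = 0.736 Mbps.
Total bitrate: 2.736 Mbps.
File: 2.736 Mbps × 5760 s = 15759.4 Mb.
At 12 Mbps: 15759.4 / 12 = 1313.3 s ≈ 21.9 minutes.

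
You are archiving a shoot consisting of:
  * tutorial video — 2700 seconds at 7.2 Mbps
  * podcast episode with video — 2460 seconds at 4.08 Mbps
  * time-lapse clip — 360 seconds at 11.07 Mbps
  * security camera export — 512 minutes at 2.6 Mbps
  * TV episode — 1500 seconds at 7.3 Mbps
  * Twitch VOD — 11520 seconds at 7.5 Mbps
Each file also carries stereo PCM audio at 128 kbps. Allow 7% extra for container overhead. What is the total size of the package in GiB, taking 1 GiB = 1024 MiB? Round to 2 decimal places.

27.03 GiB

Audio: 128 kbps = 0.128 Mbps.
tutorial video: 7.328 Mbps × 2700 s × 1.07 = 21170.6 Mb
podcast episode with video: 4.208 Mbps × 2460 s × 1.07 = 11076.3 Mb
time-lapse clip: 11.198 Mbps × 360 s × 1.07 = 4313.5 Mb
security camera export: 2.728 Mbps × 30720 s × 1.07 = 89670.5 Mb
TV episode: 7.428 Mbps × 1500 s × 1.07 = 11921.9 Mb
Twitch VOD: 7.628 Mbps × 11520 s × 1.07 = 94025.8 Mb
Total: 232178.5 Mb = 29022.3 MB.
= 27.03 GiB.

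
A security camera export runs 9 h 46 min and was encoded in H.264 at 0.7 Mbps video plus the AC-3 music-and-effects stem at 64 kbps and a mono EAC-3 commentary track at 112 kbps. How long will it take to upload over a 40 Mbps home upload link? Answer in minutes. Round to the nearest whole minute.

13 minutes

9 h 46 min = 586 min = 35160 s
Audio total: 64 + 112 = 176 kbps = 0.176 Mbps.
Total bitrate: 0.876 Mbps.
File: 0.876 Mbps × 35160 s = 30800.2 Mb.
At 40 Mbps: 30800.2 / 40 = 770.0 s ≈ 12.8 minutes.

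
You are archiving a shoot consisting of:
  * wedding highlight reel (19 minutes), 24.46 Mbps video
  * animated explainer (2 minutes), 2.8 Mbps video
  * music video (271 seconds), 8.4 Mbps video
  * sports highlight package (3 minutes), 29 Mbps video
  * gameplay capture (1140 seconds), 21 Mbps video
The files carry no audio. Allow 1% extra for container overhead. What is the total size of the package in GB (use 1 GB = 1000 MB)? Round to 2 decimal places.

7.53 GB

wedding highlight reel: 24.460 Mbps × 1140 s × 1.01 = 28163.2 Mb
animated explainer: 2.800 Mbps × 120 s × 1.01 = 339.4 Mb
music video: 8.400 Mbps × 271 s × 1.01 = 2299.2 Mb
sports highlight package: 29.000 Mbps × 180 s × 1.01 = 5272.2 Mb
gameplay capture: 21.000 Mbps × 1140 s × 1.01 = 24179.4 Mb
Total: 60253.4 Mb = 7531.7 MB.
= 7.532 GB.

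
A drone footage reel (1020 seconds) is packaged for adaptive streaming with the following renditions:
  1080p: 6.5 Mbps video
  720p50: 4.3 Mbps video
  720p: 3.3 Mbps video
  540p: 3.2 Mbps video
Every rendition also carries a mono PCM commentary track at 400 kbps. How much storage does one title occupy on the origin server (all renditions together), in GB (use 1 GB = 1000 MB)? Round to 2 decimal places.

2.41 GB

Audio: 400 kbps = 0.400 Mbps.
Sum of rendition bitrates: (6.5+0.400) + (4.3+0.400) + (3.3+0.400) + (3.2+0.400) = 18.900 Mbps.
× 1020 s = 19,278 Mb = 2,410 MB = 2.410 GB.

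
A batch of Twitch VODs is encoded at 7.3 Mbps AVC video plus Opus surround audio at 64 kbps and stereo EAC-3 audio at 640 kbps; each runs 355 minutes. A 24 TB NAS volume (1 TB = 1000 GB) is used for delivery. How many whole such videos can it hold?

1126

355 min = 21300 s
Audio total: 64 + 640 = 704 kbps = 0.704 Mbps.
Total bitrate: 8.004 Mbps.
Per item: 8.004 Mbps × 21300 s = 170,485 Mb = 21,311 MB.
Capacity: 24 TB = 192,000,000 Mb; 1126.20 items → 1126 complete.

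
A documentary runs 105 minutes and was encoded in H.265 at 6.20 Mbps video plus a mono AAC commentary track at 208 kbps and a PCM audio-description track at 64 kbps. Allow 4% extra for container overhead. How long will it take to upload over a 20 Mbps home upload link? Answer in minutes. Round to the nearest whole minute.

35 minutes

105 min = 6300 s
Audio total: 208 + 64 = 272 kbps = 0.272 Mbps.
Total bitrate: 6.472 Mbps.
File: 6.472 Mbps × 6300 s = 40773.6 Mb.
With 4% container overhead: ×1.04. → 42404.5 Mb.
At 20 Mbps: 42404.5 / 20 = 2120.2 s ≈ 35.3 minutes.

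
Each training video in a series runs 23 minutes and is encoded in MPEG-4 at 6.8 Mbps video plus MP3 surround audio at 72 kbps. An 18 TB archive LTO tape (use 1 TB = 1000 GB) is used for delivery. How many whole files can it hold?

23 min = 1380 s
Audio: 72 kbps = 0.072 Mbps.
Total bitrate: 6.872 Mbps.
Per item: 6.872 Mbps × 1380 s = 9,483 Mb = 1,185 MB.
Capacity: 18 TB = 144,000,000 Mb; 15184.49 items → 15184 complete.

15184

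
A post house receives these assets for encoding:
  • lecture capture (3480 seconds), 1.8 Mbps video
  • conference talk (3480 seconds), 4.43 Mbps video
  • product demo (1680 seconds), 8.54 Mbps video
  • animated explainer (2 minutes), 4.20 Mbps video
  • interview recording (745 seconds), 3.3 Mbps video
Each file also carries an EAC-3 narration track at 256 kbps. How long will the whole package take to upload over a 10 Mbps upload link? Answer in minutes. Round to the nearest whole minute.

69 minutes

Audio: 256 kbps = 0.256 Mbps.
lecture capture: 2.056 Mbps × 3480 s = 7154.9 Mb
conference talk: 4.686 Mbps × 3480 s = 16307.3 Mb
product demo: 8.796 Mbps × 1680 s = 14777.3 Mb
animated explainer: 4.456 Mbps × 120 s = 534.7 Mb
interview recording: 3.556 Mbps × 745 s = 2649.2 Mb
Total: 41423.4 Mb = 5177.9 MB.
At 10 Mbps: 41423.4 / 10 = 4142 s ≈ 69 minutes.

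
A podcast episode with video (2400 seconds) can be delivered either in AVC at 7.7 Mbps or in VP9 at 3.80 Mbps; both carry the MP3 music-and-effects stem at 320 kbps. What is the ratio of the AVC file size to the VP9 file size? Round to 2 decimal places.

1.95

Audio: 320 kbps = 0.320 Mbps.
AVC: 8.020 Mbps × 2400 s = 19248.0 Mb = 2.241 GiB.
VP9: 4.120 Mbps × 2400 s = 9888.0 Mb = 1.151 GiB.
Ratio: 2.241 / 1.151 = 1.947.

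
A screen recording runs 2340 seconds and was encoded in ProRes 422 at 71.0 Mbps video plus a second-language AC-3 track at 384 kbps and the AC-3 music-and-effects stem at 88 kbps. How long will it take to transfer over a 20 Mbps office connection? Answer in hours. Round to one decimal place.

2.3 hours

Audio total: 384 + 88 = 472 kbps = 0.472 Mbps.
Total bitrate: 71.472 Mbps.
File: 71.472 Mbps × 2340 s = 167244.5 Mb.
At 20 Mbps: 167244.5 / 20 = 8362.2 s ≈ 2.32 hours.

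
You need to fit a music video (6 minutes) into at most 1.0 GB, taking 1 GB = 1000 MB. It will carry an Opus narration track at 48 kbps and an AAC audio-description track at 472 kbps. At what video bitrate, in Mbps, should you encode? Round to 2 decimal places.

Budget: 1.0 GB = 8000.0 Mb.
6 min = 360 s
Total bitrate budget: 8000.0 Mb / 360 s = 22.222 Mbps.
Audio total: 48 + 472 = 520 kbps = 0.520 Mbps.
Video: 22.222 − 0.520 = 21.702 Mbps.

21.70 Mbps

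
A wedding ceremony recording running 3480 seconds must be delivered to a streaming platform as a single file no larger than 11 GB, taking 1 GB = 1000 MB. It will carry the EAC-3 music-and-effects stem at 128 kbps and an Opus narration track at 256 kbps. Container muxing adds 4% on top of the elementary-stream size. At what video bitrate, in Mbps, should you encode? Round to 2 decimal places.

Budget: 11 GB = 88000.0 Mb.
Stream payload after overhead: 88000.0 / 1.04 = 84615.4 Mb.
Total bitrate budget: 84615.4 Mb / 3480 s = 24.315 Mbps.
Audio total: 128 + 256 = 384 kbps = 0.384 Mbps.
Video: 24.315 − 0.384 = 23.931 Mbps.

23.93 Mbps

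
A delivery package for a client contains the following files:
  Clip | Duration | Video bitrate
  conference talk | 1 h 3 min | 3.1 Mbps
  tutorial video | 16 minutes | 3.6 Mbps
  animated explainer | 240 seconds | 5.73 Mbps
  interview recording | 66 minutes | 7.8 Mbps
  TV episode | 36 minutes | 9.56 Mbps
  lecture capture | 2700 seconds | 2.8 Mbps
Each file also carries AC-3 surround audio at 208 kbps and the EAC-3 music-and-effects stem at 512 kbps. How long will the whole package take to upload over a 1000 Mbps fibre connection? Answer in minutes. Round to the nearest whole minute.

Audio total: 208 + 512 = 720 kbps = 0.720 Mbps.
conference talk: 3.820 Mbps × 3780 s = 14439.6 Mb
tutorial video: 4.320 Mbps × 960 s = 4147.2 Mb
animated explainer: 6.450 Mbps × 240 s = 1548.0 Mb
interview recording: 8.520 Mbps × 3960 s = 33739.2 Mb
TV episode: 10.280 Mbps × 2160 s = 22204.8 Mb
lecture capture: 3.520 Mbps × 2700 s = 9504.0 Mb
Total: 85582.8 Mb = 10697.9 MB.
At 1000 Mbps: 85582.8 / 1000 = 86 s ≈ 1.43 minutes.

1 minutes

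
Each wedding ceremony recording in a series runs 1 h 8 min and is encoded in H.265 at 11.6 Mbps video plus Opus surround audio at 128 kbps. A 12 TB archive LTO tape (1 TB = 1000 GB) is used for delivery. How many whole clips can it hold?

1 h 8 min = 68 min = 4080 s
Audio: 128 kbps = 0.128 Mbps.
Total bitrate: 11.728 Mbps.
Per item: 11.728 Mbps × 4080 s = 47,850 Mb = 5,981 MB.
Capacity: 12 TB = 96,000,000 Mb; 2006.26 items → 2006 complete.

2006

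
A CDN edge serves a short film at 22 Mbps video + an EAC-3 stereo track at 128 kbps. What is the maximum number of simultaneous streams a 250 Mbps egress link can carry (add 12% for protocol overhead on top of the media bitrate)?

10

Audio: 128 kbps = 0.128 Mbps.
Per-viewer media rate: 22.128 Mbps.
On the wire with 12% overhead: 24.783 Mbps.
250 Mbps = 250.0 Mbps; 250.0 / 24.783 = 10.09 → 10 viewers.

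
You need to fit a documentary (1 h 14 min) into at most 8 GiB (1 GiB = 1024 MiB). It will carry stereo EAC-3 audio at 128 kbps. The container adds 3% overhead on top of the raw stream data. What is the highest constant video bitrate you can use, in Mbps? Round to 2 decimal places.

14.90 Mbps

Budget: 8 GiB = 68719.5 Mb.
Stream payload after overhead: 68719.5 / 1.03 = 66717.9 Mb.
1 h 14 min = 74 min = 4440 s
Total bitrate budget: 66717.9 Mb / 4440 s = 15.027 Mbps.
Audio: 128 kbps = 0.128 Mbps.
Video: 15.027 − 0.128 = 14.899 Mbps.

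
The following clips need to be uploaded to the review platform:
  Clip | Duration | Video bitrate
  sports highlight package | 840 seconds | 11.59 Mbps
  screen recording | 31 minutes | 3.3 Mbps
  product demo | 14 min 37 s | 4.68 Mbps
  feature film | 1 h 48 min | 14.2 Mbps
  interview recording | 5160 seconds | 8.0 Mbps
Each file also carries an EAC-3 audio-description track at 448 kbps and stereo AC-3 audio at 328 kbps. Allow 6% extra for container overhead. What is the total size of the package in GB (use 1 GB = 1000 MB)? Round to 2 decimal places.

21.87 GB

Audio total: 448 + 328 = 776 kbps = 0.776 Mbps.
sports highlight package: 12.366 Mbps × 840 s × 1.06 = 11010.7 Mb
screen recording: 4.076 Mbps × 1860 s × 1.06 = 8036.2 Mb
product demo: 5.456 Mbps × 877 s × 1.06 = 5072.0 Mb
feature film: 14.976 Mbps × 6480 s × 1.06 = 102867.1 Mb
interview recording: 8.776 Mbps × 5160 s × 1.06 = 48001.2 Mb
Total: 174987.3 Mb = 21873.4 MB.
= 21.87 GB.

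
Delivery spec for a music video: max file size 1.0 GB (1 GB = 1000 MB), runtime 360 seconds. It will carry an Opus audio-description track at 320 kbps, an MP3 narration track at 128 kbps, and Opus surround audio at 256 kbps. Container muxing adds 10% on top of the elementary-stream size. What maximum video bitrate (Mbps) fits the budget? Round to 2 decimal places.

Budget: 1.0 GB = 8000.0 Mb.
Stream payload after overhead: 8000.0 / 1.10 = 7272.7 Mb.
Total bitrate budget: 7272.7 Mb / 360 s = 20.202 Mbps.
Audio total: 320 + 128 + 256 = 704 kbps = 0.704 Mbps.
Video: 20.202 − 0.704 = 19.498 Mbps.

19.50 Mbps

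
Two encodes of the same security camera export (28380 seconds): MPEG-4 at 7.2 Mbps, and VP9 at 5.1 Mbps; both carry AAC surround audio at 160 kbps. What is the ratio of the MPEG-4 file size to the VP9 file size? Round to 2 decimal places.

Audio: 160 kbps = 0.160 Mbps.
MPEG-4: 7.360 Mbps × 28380 s = 208876.8 Mb = 26.110 GB.
VP9: 5.260 Mbps × 28380 s = 149278.8 Mb = 18.660 GB.
Ratio: 26.110 / 18.660 = 1.399.

1.40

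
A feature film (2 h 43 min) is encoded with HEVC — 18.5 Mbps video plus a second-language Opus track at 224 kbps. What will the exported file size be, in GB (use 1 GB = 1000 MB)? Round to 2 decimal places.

2 h 43 min = 163 min = 9780 s
Audio: 224 kbps = 0.224 Mbps.
Total bitrate: 18.5 + 0.224 = 18.724 Mbps.
Stream data: 18.724 Mbps × 9780 s = 183120.7 Mb.
183,121 Mb ÷ 8 = 22,890 MB → 22.89 GB.

22.89 GB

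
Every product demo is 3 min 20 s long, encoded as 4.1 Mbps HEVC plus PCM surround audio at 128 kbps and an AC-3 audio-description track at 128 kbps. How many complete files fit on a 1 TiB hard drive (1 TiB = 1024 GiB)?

3 min 20 s = 200 s
Audio total: 128 + 128 = 256 kbps = 0.256 Mbps.
Total bitrate: 4.356 Mbps.
Per item: 4.356 Mbps × 200 s = 871.2 Mb = 108.9 MB.
Capacity: 1 TiB = 8,796,093 Mb; 10096.53 items → 10096 complete.

10096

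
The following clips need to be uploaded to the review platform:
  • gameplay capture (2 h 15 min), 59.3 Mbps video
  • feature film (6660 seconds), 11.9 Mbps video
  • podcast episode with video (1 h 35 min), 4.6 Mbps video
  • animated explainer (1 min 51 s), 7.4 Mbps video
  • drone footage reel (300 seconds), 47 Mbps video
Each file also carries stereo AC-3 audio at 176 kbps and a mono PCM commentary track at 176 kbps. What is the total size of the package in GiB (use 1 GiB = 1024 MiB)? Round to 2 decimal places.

70.79 GiB

Audio total: 176 + 176 = 352 kbps = 0.352 Mbps.
gameplay capture: 59.652 Mbps × 8100 s = 483181.2 Mb
feature film: 12.252 Mbps × 6660 s = 81598.3 Mb
podcast episode with video: 4.952 Mbps × 5700 s = 28226.4 Mb
animated explainer: 7.752 Mbps × 111 s = 860.5 Mb
drone footage reel: 47.352 Mbps × 300 s = 14205.6 Mb
Total: 608072.0 Mb = 76009.0 MB.
= 70.79 GiB.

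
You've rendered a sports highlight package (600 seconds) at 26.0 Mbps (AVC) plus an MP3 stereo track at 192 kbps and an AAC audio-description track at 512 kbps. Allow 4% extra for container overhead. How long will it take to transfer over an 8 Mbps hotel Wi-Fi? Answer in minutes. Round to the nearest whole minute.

Audio total: 192 + 512 = 704 kbps = 0.704 Mbps.
Total bitrate: 26.704 Mbps.
File: 26.704 Mbps × 600 s = 16022.4 Mb.
With 4% container overhead: ×1.04. → 16663.3 Mb.
At 8 Mbps: 16663.3 / 8 = 2082.9 s ≈ 34.7 minutes.

35 minutes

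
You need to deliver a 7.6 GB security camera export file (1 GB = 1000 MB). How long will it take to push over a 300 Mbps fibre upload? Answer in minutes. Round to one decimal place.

File: 7.6 GB = 60800.0 Mb.
At 300 Mbps: 60800.0 / 300 = 202.7 s ≈ 3.38 minutes.

3.4 minutes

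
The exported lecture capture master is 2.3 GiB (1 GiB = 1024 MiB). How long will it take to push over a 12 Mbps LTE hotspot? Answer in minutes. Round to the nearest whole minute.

File: 2.3 GiB = 19756.8 Mb.
At 12 Mbps: 19756.8 / 12 = 1646.4 s ≈ 27.4 minutes.

27 minutes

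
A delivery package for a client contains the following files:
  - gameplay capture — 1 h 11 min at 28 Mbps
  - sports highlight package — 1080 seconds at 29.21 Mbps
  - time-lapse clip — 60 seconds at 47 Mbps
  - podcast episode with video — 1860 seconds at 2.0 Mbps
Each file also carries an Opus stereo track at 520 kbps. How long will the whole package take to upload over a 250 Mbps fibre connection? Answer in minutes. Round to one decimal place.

Audio: 520 kbps = 0.520 Mbps.
gameplay capture: 28.520 Mbps × 4260 s = 121495.2 Mb
sports highlight package: 29.730 Mbps × 1080 s = 32108.4 Mb
time-lapse clip: 47.520 Mbps × 60 s = 2851.2 Mb
podcast episode with video: 2.520 Mbps × 1860 s = 4687.2 Mb
Total: 161142.0 Mb = 20142.8 MB.
At 250 Mbps: 161142.0 / 250 = 645 s ≈ 10.7 minutes.

10.7 minutes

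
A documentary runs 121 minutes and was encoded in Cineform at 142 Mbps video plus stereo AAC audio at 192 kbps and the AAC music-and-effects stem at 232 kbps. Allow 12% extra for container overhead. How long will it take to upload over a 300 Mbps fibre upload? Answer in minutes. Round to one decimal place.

64.3 minutes

121 min = 7260 s
Audio total: 192 + 232 = 424 kbps = 0.424 Mbps.
Total bitrate: 142.424 Mbps.
File: 142.424 Mbps × 7260 s = 1033998.2 Mb.
With 12% container overhead: ×1.12. → 1158078.0 Mb.
At 300 Mbps: 1158078.0 / 300 = 3860.3 s ≈ 64.3 minutes.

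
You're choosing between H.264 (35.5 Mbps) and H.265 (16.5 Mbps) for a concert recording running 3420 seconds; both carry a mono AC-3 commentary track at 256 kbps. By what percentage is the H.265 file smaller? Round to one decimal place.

53.1%

Audio: 256 kbps = 0.256 Mbps.
H.264: 35.756 Mbps × 3420 s = 122285.5 Mb = 15.286 GB.
H.265: 16.756 Mbps × 3420 s = 57305.5 Mb = 7.163 GB.
Reduction: (1 − 7.163/15.286) × 100 = 53.14%.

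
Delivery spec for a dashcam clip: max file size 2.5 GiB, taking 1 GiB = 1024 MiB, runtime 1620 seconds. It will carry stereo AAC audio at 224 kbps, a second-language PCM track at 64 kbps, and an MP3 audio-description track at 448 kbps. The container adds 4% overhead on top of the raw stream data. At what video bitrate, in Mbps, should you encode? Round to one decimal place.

Budget: 2.5 GiB = 21474.8 Mb.
Stream payload after overhead: 21474.8 / 1.04 = 20648.9 Mb.
Total bitrate budget: 20648.9 Mb / 1620 s = 12.746 Mbps.
Audio total: 224 + 64 + 448 = 736 kbps = 0.736 Mbps.
Video: 12.746 − 0.736 = 12.010 Mbps.

12.0 Mbps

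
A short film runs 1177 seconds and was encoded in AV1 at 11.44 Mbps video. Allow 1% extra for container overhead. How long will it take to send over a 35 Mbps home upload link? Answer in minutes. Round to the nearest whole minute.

File: 11.440 Mbps × 1177 s = 13464.9 Mb.
With 1% container overhead: ×1.01. → 13599.5 Mb.
At 35 Mbps: 13599.5 / 35 = 388.6 s ≈ 6.48 minutes.

6 minutes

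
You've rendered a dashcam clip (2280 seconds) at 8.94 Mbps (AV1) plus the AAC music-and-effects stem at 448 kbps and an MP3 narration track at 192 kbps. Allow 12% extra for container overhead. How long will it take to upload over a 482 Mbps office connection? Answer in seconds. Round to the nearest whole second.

Audio total: 448 + 192 = 640 kbps = 0.640 Mbps.
Total bitrate: 9.580 Mbps.
File: 9.580 Mbps × 2280 s = 21842.4 Mb.
With 12% container overhead: ×1.12. → 24463.5 Mb.
At 482 Mbps: 24463.5 / 482 = 50.8 s ≈ 50.8 seconds.

51 seconds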